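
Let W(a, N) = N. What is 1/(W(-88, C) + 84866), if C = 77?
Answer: 1/84943 ≈ 1.1773e-5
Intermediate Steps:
1/(W(-88, C) + 84866) = 1/(77 + 84866) = 1/84943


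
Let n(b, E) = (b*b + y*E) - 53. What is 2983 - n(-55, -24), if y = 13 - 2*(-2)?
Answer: 419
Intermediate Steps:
y = 17 (y = 13 - 1*(-4) = 13 + 4 = 17)
n(b, E) = -53 + b² + 17*E (n(b, E) = (b*b + 17*E) - 53 = (b² + 17*E) - 53 = -53 + b² + 17*E)
2983 - n(-55, -24) = 2983 - (-53 + (-55)² + 17*(-24)) = 2983 - (-53 + 3025 - 408) = 2983 - 1*2564 = 2983 - 2564 = 419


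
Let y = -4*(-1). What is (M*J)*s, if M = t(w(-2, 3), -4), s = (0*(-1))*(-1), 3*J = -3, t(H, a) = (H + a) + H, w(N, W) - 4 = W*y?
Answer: 0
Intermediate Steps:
y = 4
w(N, W) = 4 + 4*W (w(N, W) = 4 + W*4 = 4 + 4*W)
t(H, a) = a + 2*H
J = -1 (J = (⅓)*(-3) = -1)
s = 0 (s = 0*(-1) = 0)
M = 28 (M = -4 + 2*(4 + 4*3) = -4 + 2*(4 + 12) = -4 + 2*16 = -4 + 32 = 28)
(M*J)*s = (28*(-1))*0 = -28*0 = 0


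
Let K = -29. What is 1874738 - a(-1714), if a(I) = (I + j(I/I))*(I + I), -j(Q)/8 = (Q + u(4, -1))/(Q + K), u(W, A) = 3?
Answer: -27978554/7 ≈ -3.9969e+6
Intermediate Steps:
j(Q) = -8*(3 + Q)/(-29 + Q) (j(Q) = -8*(Q + 3)/(Q - 29) = -8*(3 + Q)/(-29 + Q))
a(I) = 2*I*(8/7 + I) (a(I) = (I + 8*(-3 - I/I)/(-29 + I/I))*(I + I) = (I + 8*(-3 - 1*1)/(-29 + 1))*(2*I) = (I + 8*(-3 - 1)/(-28))*(2*I) = (I + 8*(-1/28)*(-4))*(2*I) = (I + 8/7)*(2*I) = (8/7 + I)*(2*I) = 2*I*(8/7 + I))
1874738 - a(-1714) = 1874738 - 2*(-1714)*(8 + 7*(-1714))/7 = 1874738 - 2*(-1714)*(8 - 11998)/7 = 1874738 - 2*(-1714)*(-11990)/7 = 1874738 - 1*41101720/7 = 1874738 - 41101720/7 = -27978554/7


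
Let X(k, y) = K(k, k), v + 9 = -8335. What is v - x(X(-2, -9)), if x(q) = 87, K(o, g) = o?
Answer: -8431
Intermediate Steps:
v = -8344 (v = -9 - 8335 = -8344)
X(k, y) = k
v - x(X(-2, -9)) = -8344 - 1*87 = -8344 - 87 = -8431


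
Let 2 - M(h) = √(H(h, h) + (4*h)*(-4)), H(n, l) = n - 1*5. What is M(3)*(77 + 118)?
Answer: 390 - 975*I*√2 ≈ 390.0 - 1378.9*I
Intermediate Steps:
H(n, l) = -5 + n (H(n, l) = n - 5 = -5 + n)
M(h) = 2 - √(-5 - 15*h) (M(h) = 2 - √((-5 + h) + (4*h)*(-4)) = 2 - √((-5 + h) - 16*h) = 2 - √(-5 - 15*h))
M(3)*(77 + 118) = (2 - √(-5 - 15*3))*(77 + 118) = (2 - √(-5 - 45))*195 = (2 - √(-50))*195 = (2 - 5*I*√2)*195 = 390 - 975*I*√2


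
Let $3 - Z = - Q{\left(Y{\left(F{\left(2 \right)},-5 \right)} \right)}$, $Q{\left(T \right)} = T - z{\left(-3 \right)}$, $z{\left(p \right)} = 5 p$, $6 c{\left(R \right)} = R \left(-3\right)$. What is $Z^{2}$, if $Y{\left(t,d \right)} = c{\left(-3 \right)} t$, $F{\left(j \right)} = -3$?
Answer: $\frac{729}{4} \approx 182.25$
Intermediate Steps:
$c{\left(R \right)} = - \frac{R}{2}$ ($c{\left(R \right)} = \frac{R \left(-3\right)}{6} = \frac{\left(-3\right) R}{6} = - \frac{R}{2}$)
$Y{\left(t,d \right)} = \frac{3 t}{2}$ ($Y{\left(t,d \right)} = \left(- \frac{1}{2}\right) \left(-3\right) t = \frac{3 t}{2}$)
$Q{\left(T \right)} = 15 + T$ ($Q{\left(T \right)} = T - 5 \left(-3\right) = T - -15 = T + 15 = 15 + T$)
$Z = \frac{27}{2}$ ($Z = 3 - - (15 + \frac{3}{2} \left(-3\right)) = 3 - - (15 - \frac{9}{2}) = 3 - \left(-1\right) \frac{21}{2} = 3 - - \frac{21}{2} = 3 + \frac{21}{2} = \frac{27}{2} \approx 13.5$)
$Z^{2} = \left(\frac{27}{2}\right)^{2} = \frac{729}{4}$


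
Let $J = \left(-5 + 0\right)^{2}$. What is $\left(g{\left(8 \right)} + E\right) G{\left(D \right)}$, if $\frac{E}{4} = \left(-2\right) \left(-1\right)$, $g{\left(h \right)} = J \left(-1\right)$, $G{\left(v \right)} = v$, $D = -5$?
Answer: $85$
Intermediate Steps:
$J = 25$ ($J = \left(-5\right)^{2} = 25$)
$g{\left(h \right)} = -25$ ($g{\left(h \right)} = 25 \left(-1\right) = -25$)
$E = 8$ ($E = 4 \left(\left(-2\right) \left(-1\right)\right) = 4 \cdot 2 = 8$)
$\left(g{\left(8 \right)} + E\right) G{\left(D \right)} = \left(-25 + 8\right) \left(-5\right) = \left(-17\right) \left(-5\right) = 85$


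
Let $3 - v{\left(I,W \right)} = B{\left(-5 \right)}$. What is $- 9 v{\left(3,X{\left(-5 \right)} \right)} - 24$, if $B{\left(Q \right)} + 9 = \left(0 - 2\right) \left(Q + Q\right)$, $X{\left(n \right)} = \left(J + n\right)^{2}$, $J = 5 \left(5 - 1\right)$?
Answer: $48$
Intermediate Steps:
$J = 20$ ($J = 5 \cdot 4 = 20$)
$X{\left(n \right)} = \left(20 + n\right)^{2}$
$B{\left(Q \right)} = -9 - 4 Q$ ($B{\left(Q \right)} = -9 + \left(0 - 2\right) \left(Q + Q\right) = -9 - 2 \cdot 2 Q = -9 - 4 Q$)
$v{\left(I,W \right)} = -8$ ($v{\left(I,W \right)} = 3 - \left(-9 - -20\right) = 3 - \left(-9 + 20\right) = 3 - 11 = -8$)
$- 9 v{\left(3,X{\left(-5 \right)} \right)} - 24 = \left(-9\right) \left(-8\right) - 24 = 72 - 24 = 48$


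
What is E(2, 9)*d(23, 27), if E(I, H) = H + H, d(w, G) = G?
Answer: 486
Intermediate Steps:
E(I, H) = 2*H
E(2, 9)*d(23, 27) = (2*9)*27 = 18*27 = 486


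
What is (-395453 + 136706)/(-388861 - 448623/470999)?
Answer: 121869578253/183153590762 ≈ 0.66540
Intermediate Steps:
(-395453 + 136706)/(-388861 - 448623/470999) = -258747/(-388861 - 448623*1/470999) = -258747/(-388861 - 448623/470999) = -258747/(-183153590762/470999) = -258747*(-470999/183153590762) = 121869578253/183153590762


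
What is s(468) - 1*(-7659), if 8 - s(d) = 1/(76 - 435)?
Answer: 2752454/359 ≈ 7667.0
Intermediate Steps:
s(d) = 2873/359 (s(d) = 8 - 1/(76 - 435) = 8 - 1/(-359) = 8 - 1*(-1/359) = 8 + 1/359 = 2873/359)
s(468) - 1*(-7659) = 2873/359 - 1*(-7659) = 2873/359 + 7659 = 2752454/359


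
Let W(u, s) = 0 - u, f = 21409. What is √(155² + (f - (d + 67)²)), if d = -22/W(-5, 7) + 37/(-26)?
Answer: √704584391/130 ≈ 204.18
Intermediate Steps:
W(u, s) = -u
d = -757/130 (d = -22/((-1*(-5))) + 37/(-26) = -22/5 + 37*(-1/26) = -22*⅕ - 37/26 = -22/5 - 37/26 = -757/130 ≈ -5.8231)
√(155² + (f - (d + 67)²)) = √(155² + (21409 - (-757/130 + 67)²)) = √(24025 + (21409 - (7953/130)²)) = √(24025 + (21409 - 1*63250209/16900)) = √(24025 + (21409 - 63250209/16900)) = √(24025 + 298561891/16900) = √(704584391/16900) = √704584391/130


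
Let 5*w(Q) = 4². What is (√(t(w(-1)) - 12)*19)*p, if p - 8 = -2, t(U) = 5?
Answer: 114*I*√7 ≈ 301.62*I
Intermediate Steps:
w(Q) = 16/5 (w(Q) = (⅕)*4² = (⅕)*16 = 16/5)
p = 6 (p = 8 - 2 = 6)
(√(t(w(-1)) - 12)*19)*p = (√(5 - 12)*19)*6 = (√(-7)*19)*6 = ((I*√7)*19)*6 = (19*I*√7)*6 = 114*I*√7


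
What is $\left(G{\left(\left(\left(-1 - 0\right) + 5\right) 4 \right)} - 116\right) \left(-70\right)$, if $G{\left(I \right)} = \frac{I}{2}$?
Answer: $7560$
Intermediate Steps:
$G{\left(I \right)} = \frac{I}{2}$
$\left(G{\left(\left(\left(-1 - 0\right) + 5\right) 4 \right)} - 116\right) \left(-70\right) = \left(\frac{\left(\left(-1 - 0\right) + 5\right) 4}{2} - 116\right) \left(-70\right) = \left(\frac{\left(\left(-1 + 0\right) + 5\right) 4}{2} - 116\right) \left(-70\right) = \left(\frac{\left(-1 + 5\right) 4}{2} - 116\right) \left(-70\right) = \left(\frac{4 \cdot 4}{2} - 116\right) \left(-70\right) = \left(\frac{1}{2} \cdot 16 - 116\right) \left(-70\right) = \left(8 - 116\right) \left(-70\right) = \left(-108\right) \left(-70\right) = 7560$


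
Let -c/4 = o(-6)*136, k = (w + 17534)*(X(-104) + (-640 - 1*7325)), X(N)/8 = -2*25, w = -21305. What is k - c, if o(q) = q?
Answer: 31541151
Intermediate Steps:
X(N) = -400 (X(N) = 8*(-2*25) = 8*(-50) = -400)
k = 31544415 (k = (-21305 + 17534)*(-400 + (-640 - 1*7325)) = -3771*(-400 + (-640 - 7325)) = -3771*(-400 - 7965) = -3771*(-8365) = 31544415)
c = 3264 (c = -(-24)*136 = -4*(-816) = 3264)
k - c = 31544415 - 1*3264 = 31544415 - 3264 = 31541151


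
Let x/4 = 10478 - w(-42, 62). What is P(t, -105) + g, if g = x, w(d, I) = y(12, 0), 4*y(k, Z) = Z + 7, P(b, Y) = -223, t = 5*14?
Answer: 41682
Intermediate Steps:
t = 70
y(k, Z) = 7/4 + Z/4 (y(k, Z) = (Z + 7)/4 = (7 + Z)/4 = 7/4 + Z/4)
w(d, I) = 7/4 (w(d, I) = 7/4 + (¼)*0 = 7/4 + 0 = 7/4)
x = 41905 (x = 4*(10478 - 1*7/4) = 4*(10478 - 7/4) = 4*(41905/4) = 41905)
g = 41905
P(t, -105) + g = -223 + 41905 = 41682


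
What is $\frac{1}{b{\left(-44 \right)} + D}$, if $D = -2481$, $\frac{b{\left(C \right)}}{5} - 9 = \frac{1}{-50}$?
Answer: $- \frac{10}{24361} \approx -0.00041049$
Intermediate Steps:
$b{\left(C \right)} = \frac{449}{10}$ ($b{\left(C \right)} = 45 + \frac{5}{-50} = 45 + 5 \left(- \frac{1}{50}\right) = 45 - \frac{1}{10} = \frac{449}{10}$)
$\frac{1}{b{\left(-44 \right)} + D} = \frac{1}{\frac{449}{10} - 2481} = \frac{1}{- \frac{24361}{10}} = - \frac{10}{24361}$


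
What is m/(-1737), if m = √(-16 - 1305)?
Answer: -I*√1321/1737 ≈ -0.020924*I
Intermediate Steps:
m = I*√1321 (m = √(-1321) = I*√1321 ≈ 36.346*I)
m/(-1737) = (I*√1321)/(-1737) = (I*√1321)*(-1/1737) = -I*√1321/1737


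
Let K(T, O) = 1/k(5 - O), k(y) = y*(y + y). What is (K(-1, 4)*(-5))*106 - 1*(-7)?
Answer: -258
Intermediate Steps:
k(y) = 2*y² (k(y) = y*(2*y) = 2*y²)
K(T, O) = 1/(2*(5 - O)²)
(K(-1, 4)*(-5))*106 - 1*(-7) = ((1/(2*(-5 + 4)²))*(-5))*106 - 1*(-7) = (((½)/(-1)²)*(-5))*106 + 7 = (((½)*1)*(-5))*106 + 7 = ((½)*(-5))*106 + 7 = -5/2*106 + 7 = -265 + 7 = -258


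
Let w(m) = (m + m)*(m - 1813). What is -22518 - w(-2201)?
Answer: -17692146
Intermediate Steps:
w(m) = 2*m*(-1813 + m) (w(m) = (2*m)*(-1813 + m) = 2*m*(-1813 + m))
-22518 - w(-2201) = -22518 - 2*(-2201)*(-1813 - 2201) = -22518 - 2*(-2201)*(-4014) = -22518 - 1*17669628 = -22518 - 17669628 = -17692146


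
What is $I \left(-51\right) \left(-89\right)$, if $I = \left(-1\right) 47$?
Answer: $-213333$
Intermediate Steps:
$I = -47$
$I \left(-51\right) \left(-89\right) = \left(-47\right) \left(-51\right) \left(-89\right) = 2397 \left(-89\right) = -213333$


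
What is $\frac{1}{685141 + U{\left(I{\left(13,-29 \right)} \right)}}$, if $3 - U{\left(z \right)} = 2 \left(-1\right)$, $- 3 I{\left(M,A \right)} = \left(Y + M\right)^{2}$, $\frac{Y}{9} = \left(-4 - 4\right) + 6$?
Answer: $\frac{1}{685146} \approx 1.4595 \cdot 10^{-6}$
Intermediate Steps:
$Y = -18$ ($Y = 9 \left(\left(-4 - 4\right) + 6\right) = 9 \left(-8 + 6\right) = 9 \left(-2\right) = -18$)
$I{\left(M,A \right)} = - \frac{\left(-18 + M\right)^{2}}{3}$
$U{\left(z \right)} = 5$ ($U{\left(z \right)} = 3 - 2 \left(-1\right) = 3 - -2 = 3 + 2 = 5$)
$\frac{1}{685141 + U{\left(I{\left(13,-29 \right)} \right)}} = \frac{1}{685141 + 5} = \frac{1}{685146}$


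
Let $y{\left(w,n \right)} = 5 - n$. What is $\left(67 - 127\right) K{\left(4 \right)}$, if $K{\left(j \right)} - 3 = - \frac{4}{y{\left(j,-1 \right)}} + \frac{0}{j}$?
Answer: $-140$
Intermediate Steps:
$K{\left(j \right)} = \frac{7}{3}$ ($K{\left(j \right)} = 3 + \left(- \frac{4}{5 - -1} + \frac{0}{j}\right) = 3 + \left(- \frac{4}{5 + 1} + 0\right) = 3 + \left(- \frac{4}{6} + 0\right) = 3 + \left(\left(-4\right) \frac{1}{6} + 0\right) = 3 + \left(- \frac{2}{3} + 0\right) = 3 - \frac{2}{3} = \frac{7}{3}$)
$\left(67 - 127\right) K{\left(4 \right)} = \left(67 - 127\right) \frac{7}{3} = \left(-60\right) \frac{7}{3} = -140$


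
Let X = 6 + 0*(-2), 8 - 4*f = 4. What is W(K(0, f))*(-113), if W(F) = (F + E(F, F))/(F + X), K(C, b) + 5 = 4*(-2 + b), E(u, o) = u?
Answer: -678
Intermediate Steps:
f = 1 (f = 2 - ¼*4 = 2 - 1 = 1)
K(C, b) = -13 + 4*b (K(C, b) = -5 + 4*(-2 + b) = -5 + (-8 + 4*b) = -13 + 4*b)
X = 6 (X = 6 + 0 = 6)
W(F) = 2*F/(6 + F) (W(F) = (F + F)/(F + 6) = (2*F)/(6 + F) = 2*F/(6 + F))
W(K(0, f))*(-113) = (2*(-13 + 4*1)/(6 + (-13 + 4*1)))*(-113) = (2*(-13 + 4)/(6 + (-13 + 4)))*(-113) = (2*(-9)/(6 - 9))*(-113) = (2*(-9)/(-3))*(-113) = (2*(-9)*(-⅓))*(-113) = 6*(-113) = -678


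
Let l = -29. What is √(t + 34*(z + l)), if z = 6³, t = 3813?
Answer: √10171 ≈ 100.85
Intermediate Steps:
z = 216
√(t + 34*(z + l)) = √(3813 + 34*(216 - 29)) = √(3813 + 34*187) = √(3813 + 6358) = √10171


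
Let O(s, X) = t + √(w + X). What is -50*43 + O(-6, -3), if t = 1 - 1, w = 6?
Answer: -2150 + √3 ≈ -2148.3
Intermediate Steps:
t = 0
O(s, X) = √(6 + X) (O(s, X) = 0 + √(6 + X) = √(6 + X))
-50*43 + O(-6, -3) = -50*43 + √(6 - 3) = -2150 + √3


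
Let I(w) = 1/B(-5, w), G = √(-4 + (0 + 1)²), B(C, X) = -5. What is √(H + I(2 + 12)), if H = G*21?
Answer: √(-5 + 525*I*√3)/5 ≈ 4.2529 + 4.2763*I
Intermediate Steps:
G = I*√3 (G = √(-4 + 1²) = √(-4 + 1) = √(-3) = I*√3 ≈ 1.732*I)
I(w) = -⅕ (I(w) = 1/(-5) = -⅕)
H = 21*I*√3 (H = (I*√3)*21 = 21*I*√3 ≈ 36.373*I)
√(H + I(2 + 12)) = √(21*I*√3 - ⅕) = √(-⅕ + 21*I*√3)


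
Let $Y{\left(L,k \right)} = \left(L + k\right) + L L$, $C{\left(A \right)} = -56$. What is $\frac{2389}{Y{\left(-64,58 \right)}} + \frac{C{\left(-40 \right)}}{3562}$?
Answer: $\frac{4140289}{7284290} \approx 0.56839$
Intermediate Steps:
$Y{\left(L,k \right)} = L + k + L^{2}$ ($Y{\left(L,k \right)} = \left(L + k\right) + L^{2} = L + k + L^{2}$)
$\frac{2389}{Y{\left(-64,58 \right)}} + \frac{C{\left(-40 \right)}}{3562} = \frac{2389}{-64 + 58 + \left(-64\right)^{2}} - \frac{56}{3562} = \frac{2389}{-64 + 58 + 4096} - \frac{28}{1781} = \frac{2389}{4090} - \frac{28}{1781} = \frac{4140289}{7284290}$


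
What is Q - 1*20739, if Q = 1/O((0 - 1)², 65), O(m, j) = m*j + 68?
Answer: -2758286/133 ≈ -20739.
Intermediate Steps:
O(m, j) = 68 + j*m (O(m, j) = j*m + 68 = 68 + j*m)
Q = 1/133 (Q = 1/(68 + 65*(0 - 1)²) = 1/(68 + 65*(-1)²) = 1/(68 + 65*1) = 1/(68 + 65) = 1/133 ≈ 0.0075188)
Q - 1*20739 = 1/133 - 1*20739 = 1/133 - 20739 = -2758286/133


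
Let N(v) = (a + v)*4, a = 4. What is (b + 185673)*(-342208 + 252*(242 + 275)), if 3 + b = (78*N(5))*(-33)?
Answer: -19710203544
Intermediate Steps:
N(v) = 16 + 4*v (N(v) = (4 + v)*4 = 16 + 4*v)
b = -92667 (b = -3 + (78*(16 + 4*5))*(-33) = -3 + (78*(16 + 20))*(-33) = -3 + (78*36)*(-33) = -3 + 2808*(-33) = -3 - 92664 = -92667)
(b + 185673)*(-342208 + 252*(242 + 275)) = (-92667 + 185673)*(-342208 + 252*(242 + 275)) = 93006*(-342208 + 252*517) = 93006*(-342208 + 130284) = 93006*(-211924) = -19710203544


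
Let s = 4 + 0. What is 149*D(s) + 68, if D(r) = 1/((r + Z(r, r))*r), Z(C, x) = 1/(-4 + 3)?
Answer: 965/12 ≈ 80.417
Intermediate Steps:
Z(C, x) = -1 (Z(C, x) = 1/(-1) = -1)
s = 4
D(r) = 1/(r*(-1 + r)) (D(r) = 1/((r - 1)*r) = 1/((-1 + r)*r) = 1/(r*(-1 + r)))
149*D(s) + 68 = 149*(1/(4*(-1 + 4))) + 68 = 149*((¼)/3) + 68 = 149*((¼)*(⅓)) + 68 = 149*(1/12) + 68 = 149/12 + 68 = 965/12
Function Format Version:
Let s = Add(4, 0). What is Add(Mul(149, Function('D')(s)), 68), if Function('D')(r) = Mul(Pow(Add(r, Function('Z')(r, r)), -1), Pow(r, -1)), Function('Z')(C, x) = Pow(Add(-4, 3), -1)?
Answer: Rational(965, 12) ≈ 80.417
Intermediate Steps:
Function('Z')(C, x) = -1 (Function('Z')(C, x) = Pow(-1, -1) = -1)
s = 4
Function('D')(r) = Mul(Pow(r, -1), Pow(Add(-1, r), -1)) (Function('D')(r) = Mul(Pow(Add(r, -1), -1), Pow(r, -1)) = Mul(Pow(Add(-1, r), -1), Pow(r, -1)) = Mul(Pow(r, -1), Pow(Add(-1, r), -1)))
Add(Mul(149, Function('D')(s)), 68) = Add(Mul(149, Mul(Pow(4, -1), Pow(Add(-1, 4), -1))), 68) = Add(Mul(149, Mul(Rational(1, 4), Pow(3, -1))), 68) = Add(Mul(149, Mul(Rational(1, 4), Rational(1, 3))), 68) = Add(Mul(149, Rational(1, 12)), 68) = Add(Rational(149, 12), 68) = Rational(965, 12)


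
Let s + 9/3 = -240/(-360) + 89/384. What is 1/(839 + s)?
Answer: 128/107123 ≈ 0.0011949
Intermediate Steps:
s = -269/128 (s = -3 + (-240/(-360) + 89/384) = -3 + (-240*(-1/360) + 89*(1/384)) = -3 + (2/3 + 89/384) = -3 + 115/128 = -269/128 ≈ -2.1016)
1/(839 + s) = 1/(839 - 269/128) = 1/(107123/128) = 128/107123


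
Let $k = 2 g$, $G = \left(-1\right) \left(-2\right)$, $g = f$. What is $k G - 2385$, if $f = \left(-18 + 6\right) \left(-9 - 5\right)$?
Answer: $-1713$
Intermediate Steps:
$f = 168$ ($f = \left(-12\right) \left(-14\right) = 168$)
$g = 168$
$G = 2$
$k = 336$ ($k = 2 \cdot 168 = 336$)
$k G - 2385 = 336 \cdot 2 - 2385 = 672 - 2385 = -1713$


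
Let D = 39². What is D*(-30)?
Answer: -45630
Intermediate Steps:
D = 1521
D*(-30) = 1521*(-30) = -45630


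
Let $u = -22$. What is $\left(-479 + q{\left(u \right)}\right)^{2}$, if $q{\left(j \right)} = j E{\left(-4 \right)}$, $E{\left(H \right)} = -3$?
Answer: $170569$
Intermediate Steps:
$q{\left(j \right)} = - 3 j$ ($q{\left(j \right)} = j \left(-3\right) = - 3 j$)
$\left(-479 + q{\left(u \right)}\right)^{2} = \left(-479 - -66\right)^{2} = \left(-479 + 66\right)^{2} = \left(-413\right)^{2} = 170569$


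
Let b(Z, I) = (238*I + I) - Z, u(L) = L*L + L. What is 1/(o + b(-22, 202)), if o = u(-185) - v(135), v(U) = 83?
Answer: 1/82257 ≈ 1.2157e-5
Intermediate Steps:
u(L) = L + L² (u(L) = L² + L = L + L²)
b(Z, I) = -Z + 239*I (b(Z, I) = 239*I - Z = -Z + 239*I)
o = 33957 (o = -185*(1 - 185) - 1*83 = -185*(-184) - 83 = 34040 - 83 = 33957)
1/(o + b(-22, 202)) = 1/(33957 + (-1*(-22) + 239*202)) = 1/(33957 + (22 + 48278)) = 1/(33957 + 48300) = 1/82257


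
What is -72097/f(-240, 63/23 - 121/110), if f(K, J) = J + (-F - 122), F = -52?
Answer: 16582310/15723 ≈ 1054.7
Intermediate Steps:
f(K, J) = -70 + J (f(K, J) = J + (-1*(-52) - 122) = J + (52 - 122) = J - 70 = -70 + J)
-72097/f(-240, 63/23 - 121/110) = -72097/(-70 + (63/23 - 121/110)) = -72097/(-70 + (63*(1/23) - 121*1/110)) = -72097/(-70 + (63/23 - 11/10)) = -72097/(-70 + 377/230) = -72097/(-15723/230) = -72097*(-230/15723) = 16582310/15723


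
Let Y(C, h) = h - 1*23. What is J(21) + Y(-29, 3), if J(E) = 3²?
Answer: -11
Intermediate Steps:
J(E) = 9
Y(C, h) = -23 + h (Y(C, h) = h - 23 = -23 + h)
J(21) + Y(-29, 3) = 9 + (-23 + 3) = 9 - 20 = -11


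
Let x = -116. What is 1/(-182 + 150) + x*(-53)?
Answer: 196735/32 ≈ 6148.0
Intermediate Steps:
1/(-182 + 150) + x*(-53) = 1/(-182 + 150) - 116*(-53) = 1/(-32) + 6148 = -1/32 + 6148 = 196735/32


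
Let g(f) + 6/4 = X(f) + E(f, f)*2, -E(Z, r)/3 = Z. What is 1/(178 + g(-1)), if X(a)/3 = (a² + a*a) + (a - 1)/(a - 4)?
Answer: 10/1897 ≈ 0.0052715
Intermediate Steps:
E(Z, r) = -3*Z
X(a) = 6*a² + 3*(-1 + a)/(-4 + a) (X(a) = 3*((a² + a*a) + (a - 1)/(a - 4)) = 3*((a² + a²) + (-1 + a)/(-4 + a)) = 3*(2*a² + (-1 + a)/(-4 + a)) = 6*a² + 3*(-1 + a)/(-4 + a))
g(f) = -3/2 - 6*f + 3*(-1 + f - 8*f² + 2*f³)/(-4 + f) (g(f) = -3/2 + (3*(-1 + f - 8*f² + 2*f³)/(-4 + f) - 3*f*2) = -3/2 + (3*(-1 + f - 8*f² + 2*f³)/(-4 + f) - 6*f) = -3/2 + (-6*f + 3*(-1 + f - 8*f² + 2*f³)/(-4 + f)) = -3/2 - 6*f + 3*(-1 + f - 8*f² + 2*f³)/(-4 + f))
1/(178 + g(-1)) = 1/(178 + 3*(2 - 20*(-1)² + 4*(-1)³ + 17*(-1))/(2*(-4 - 1))) = 1/(178 + (3/2)*(2 - 20*1 + 4*(-1) - 17)/(-5)) = 1/(178 + (3/2)*(-⅕)*(2 - 20 - 4 - 17)) = 1/(178 + (3/2)*(-⅕)*(-39)) = 1/(178 + 117/10) = 1/(1897/10) = 10/1897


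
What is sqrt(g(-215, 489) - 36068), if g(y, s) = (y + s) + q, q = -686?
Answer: 8*I*sqrt(570) ≈ 191.0*I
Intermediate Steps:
g(y, s) = -686 + s + y (g(y, s) = (y + s) - 686 = (s + y) - 686 = -686 + s + y)
sqrt(g(-215, 489) - 36068) = sqrt((-686 + 489 - 215) - 36068) = sqrt(-412 - 36068) = sqrt(-36480) = 8*I*sqrt(570)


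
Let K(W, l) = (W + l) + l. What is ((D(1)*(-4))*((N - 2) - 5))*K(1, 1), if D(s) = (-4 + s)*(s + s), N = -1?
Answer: -576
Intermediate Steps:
D(s) = 2*s*(-4 + s) (D(s) = (-4 + s)*(2*s) = 2*s*(-4 + s))
K(W, l) = W + 2*l
((D(1)*(-4))*((N - 2) - 5))*K(1, 1) = (((2*1*(-4 + 1))*(-4))*((-1 - 2) - 5))*(1 + 2*1) = (((2*1*(-3))*(-4))*(-3 - 5))*(1 + 2) = (-6*(-4)*(-8))*3 = (24*(-8))*3 = -192*3 = -576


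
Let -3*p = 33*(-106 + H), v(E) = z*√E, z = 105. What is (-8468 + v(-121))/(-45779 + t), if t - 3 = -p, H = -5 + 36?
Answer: 8468/46601 - 1155*I/46601 ≈ 0.18171 - 0.024785*I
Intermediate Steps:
H = 31
v(E) = 105*√E
p = 825 (p = -11*(-106 + 31) = -11*(-75) = -⅓*(-2475) = 825)
t = -822 (t = 3 - 1*825 = 3 - 825 = -822)
(-8468 + v(-121))/(-45779 + t) = (-8468 + 105*√(-121))/(-45779 - 822) = (-8468 + 105*(11*I))/(-46601) = (-8468 + 1155*I)*(-1/46601) = 8468/46601 - 1155*I/46601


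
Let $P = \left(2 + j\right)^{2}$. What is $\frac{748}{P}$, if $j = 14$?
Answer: $\frac{187}{64} \approx 2.9219$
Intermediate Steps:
$P = 256$ ($P = \left(2 + 14\right)^{2} = 16^{2} = 256$)
$\frac{748}{P} = \frac{748}{256} = 748 \cdot \frac{1}{256} = \frac{187}{64}$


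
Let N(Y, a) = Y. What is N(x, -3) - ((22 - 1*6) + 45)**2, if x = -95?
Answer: -3816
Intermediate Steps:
N(x, -3) - ((22 - 1*6) + 45)**2 = -95 - ((22 - 1*6) + 45)**2 = -95 - ((22 - 6) + 45)**2 = -95 - (16 + 45)**2 = -95 - 1*61**2 = -95 - 1*3721 = -95 - 3721 = -3816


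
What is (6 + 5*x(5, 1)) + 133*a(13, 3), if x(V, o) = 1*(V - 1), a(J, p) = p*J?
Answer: 5213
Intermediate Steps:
a(J, p) = J*p
x(V, o) = -1 + V (x(V, o) = 1*(-1 + V) = -1 + V)
(6 + 5*x(5, 1)) + 133*a(13, 3) = (6 + 5*(-1 + 5)) + 133*(13*3) = (6 + 5*4) + 133*39 = (6 + 20) + 5187 = 26 + 5187 = 5213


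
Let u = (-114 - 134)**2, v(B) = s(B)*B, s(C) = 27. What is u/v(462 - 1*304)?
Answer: 30752/2133 ≈ 14.417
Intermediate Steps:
v(B) = 27*B
u = 61504 (u = (-248)**2 = 61504)
u/v(462 - 1*304) = 61504/((27*(462 - 1*304))) = 61504/((27*(462 - 304))) = 61504/((27*158)) = 61504/4266 = 61504*(1/4266) = 30752/2133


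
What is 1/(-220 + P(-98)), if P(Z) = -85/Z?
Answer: -98/21475 ≈ -0.0045634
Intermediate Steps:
1/(-220 + P(-98)) = 1/(-220 - 85/(-98)) = 1/(-220 - 85*(-1/98)) = 1/(-220 + 85/98) = 1/(-21475/98) = -98/21475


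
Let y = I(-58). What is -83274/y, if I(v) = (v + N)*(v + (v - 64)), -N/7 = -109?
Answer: 13879/21150 ≈ 0.65622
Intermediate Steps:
N = 763 (N = -7*(-109) = 763)
I(v) = (-64 + 2*v)*(763 + v) (I(v) = (v + 763)*(v + (v - 64)) = (763 + v)*(v + (-64 + v)) = (763 + v)*(-64 + 2*v) = (-64 + 2*v)*(763 + v))
y = -126900 (y = -48832 + 2*(-58)² + 1462*(-58) = -48832 + 2*3364 - 84796 = -48832 + 6728 - 84796 = -126900)
-83274/y = -83274/(-126900) = -83274*(-1/126900) = 13879/21150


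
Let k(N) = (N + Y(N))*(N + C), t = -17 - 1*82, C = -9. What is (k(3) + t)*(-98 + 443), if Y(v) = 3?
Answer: -46575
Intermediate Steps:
t = -99 (t = -17 - 82 = -99)
k(N) = (-9 + N)*(3 + N) (k(N) = (N + 3)*(N - 9) = (3 + N)*(-9 + N) = (-9 + N)*(3 + N))
(k(3) + t)*(-98 + 443) = ((-27 + 3² - 6*3) - 99)*(-98 + 443) = ((-27 + 9 - 18) - 99)*345 = (-36 - 99)*345 = -135*345 = -46575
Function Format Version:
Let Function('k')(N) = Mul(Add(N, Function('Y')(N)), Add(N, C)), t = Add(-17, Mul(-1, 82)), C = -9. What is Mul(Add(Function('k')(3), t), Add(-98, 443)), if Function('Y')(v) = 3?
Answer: -46575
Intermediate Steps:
t = -99 (t = Add(-17, -82) = -99)
Function('k')(N) = Mul(Add(-9, N), Add(3, N)) (Function('k')(N) = Mul(Add(N, 3), Add(N, -9)) = Mul(Add(3, N), Add(-9, N)) = Mul(Add(-9, N), Add(3, N)))
Mul(Add(Function('k')(3), t), Add(-98, 443)) = Mul(Add(Add(-27, Pow(3, 2), Mul(-6, 3)), -99), Add(-98, 443)) = Mul(Add(Add(-27, 9, -18), -99), 345) = Mul(Add(-36, -99), 345) = Mul(-135, 345) = -46575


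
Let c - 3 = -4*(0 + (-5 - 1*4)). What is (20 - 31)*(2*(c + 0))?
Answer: -858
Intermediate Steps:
c = 39 (c = 3 - 4*(0 + (-5 - 1*4)) = 3 - 4*(0 + (-5 - 4)) = 3 - 4*(0 - 9) = 3 - 4*(-9) = 3 + 36 = 39)
(20 - 31)*(2*(c + 0)) = (20 - 31)*(2*(39 + 0)) = -22*39 = -11*78 = -858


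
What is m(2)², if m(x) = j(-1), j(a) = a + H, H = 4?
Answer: 9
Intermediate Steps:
j(a) = 4 + a (j(a) = a + 4 = 4 + a)
m(x) = 3 (m(x) = 4 - 1 = 3)
m(2)² = 3² = 9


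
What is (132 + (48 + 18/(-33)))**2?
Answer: 3896676/121 ≈ 32204.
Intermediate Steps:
(132 + (48 + 18/(-33)))**2 = (132 + (48 + 18*(-1/33)))**2 = (132 + (48 - 6/11))**2 = (132 + 522/11)**2 = (1974/11)**2 = 3896676/121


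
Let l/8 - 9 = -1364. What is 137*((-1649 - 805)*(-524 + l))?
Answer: 3820554072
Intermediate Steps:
l = -10840 (l = 72 + 8*(-1364) = 72 - 10912 = -10840)
137*((-1649 - 805)*(-524 + l)) = 137*((-1649 - 805)*(-524 - 10840)) = 137*(-2454*(-11364)) = 137*27887256 = 3820554072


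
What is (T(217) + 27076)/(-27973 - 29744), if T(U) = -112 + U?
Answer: -2471/5247 ≈ -0.47094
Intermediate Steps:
(T(217) + 27076)/(-27973 - 29744) = ((-112 + 217) + 27076)/(-27973 - 29744) = (105 + 27076)/(-57717) = 27181*(-1/57717) = -2471/5247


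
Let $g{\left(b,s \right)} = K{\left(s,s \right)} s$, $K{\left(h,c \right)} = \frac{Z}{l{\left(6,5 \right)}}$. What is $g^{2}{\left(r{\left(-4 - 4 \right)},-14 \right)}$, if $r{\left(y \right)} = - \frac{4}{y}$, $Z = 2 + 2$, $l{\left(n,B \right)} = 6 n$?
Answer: $\frac{196}{81} \approx 2.4198$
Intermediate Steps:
$Z = 4$
$K{\left(h,c \right)} = \frac{1}{9}$ ($K{\left(h,c \right)} = \frac{4}{6 \cdot 6} = \frac{4}{36} = 4 \cdot \frac{1}{36} = \frac{1}{9}$)
$g{\left(b,s \right)} = \frac{s}{9}$
$g^{2}{\left(r{\left(-4 - 4 \right)},-14 \right)} = \left(\frac{1}{9} \left(-14\right)\right)^{2} = \left(- \frac{14}{9}\right)^{2} = \frac{196}{81}$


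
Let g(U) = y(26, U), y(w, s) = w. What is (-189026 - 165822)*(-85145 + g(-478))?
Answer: 30204306912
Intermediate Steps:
g(U) = 26
(-189026 - 165822)*(-85145 + g(-478)) = (-189026 - 165822)*(-85145 + 26) = -354848*(-85119) = 30204306912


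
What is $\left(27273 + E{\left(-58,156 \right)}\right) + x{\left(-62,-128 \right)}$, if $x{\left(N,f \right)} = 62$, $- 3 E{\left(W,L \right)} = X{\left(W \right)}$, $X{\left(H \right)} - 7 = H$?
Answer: $27352$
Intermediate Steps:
$X{\left(H \right)} = 7 + H$
$E{\left(W,L \right)} = - \frac{7}{3} - \frac{W}{3}$ ($E{\left(W,L \right)} = - \frac{7 + W}{3} = - \frac{7}{3} - \frac{W}{3}$)
$\left(27273 + E{\left(-58,156 \right)}\right) + x{\left(-62,-128 \right)} = \left(27273 - -17\right) + 62 = \left(27273 + \left(- \frac{7}{3} + \frac{58}{3}\right)\right) + 62 = \left(27273 + 17\right) + 62 = 27290 + 62 = 27352$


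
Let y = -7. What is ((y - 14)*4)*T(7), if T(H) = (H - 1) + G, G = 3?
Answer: -756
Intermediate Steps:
T(H) = 2 + H (T(H) = (H - 1) + 3 = (-1 + H) + 3 = 2 + H)
((y - 14)*4)*T(7) = ((-7 - 14)*4)*(2 + 7) = -21*4*9 = -84*9 = -756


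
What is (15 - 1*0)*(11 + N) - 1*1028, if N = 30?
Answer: -413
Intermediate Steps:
(15 - 1*0)*(11 + N) - 1*1028 = (15 - 1*0)*(11 + 30) - 1*1028 = (15 + 0)*41 - 1028 = 15*41 - 1028 = 615 - 1028 = -413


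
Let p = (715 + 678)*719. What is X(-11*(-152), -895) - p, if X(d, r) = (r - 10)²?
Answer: -182542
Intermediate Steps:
X(d, r) = (-10 + r)²
p = 1001567 (p = 1393*719 = 1001567)
X(-11*(-152), -895) - p = (-10 - 895)² - 1*1001567 = (-905)² - 1001567 = 819025 - 1001567 = -182542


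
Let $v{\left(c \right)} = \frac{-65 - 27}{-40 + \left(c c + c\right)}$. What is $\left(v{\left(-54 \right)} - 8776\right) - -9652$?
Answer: $\frac{1235990}{1411} \approx 875.97$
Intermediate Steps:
$v{\left(c \right)} = - \frac{92}{-40 + c + c^{2}}$ ($v{\left(c \right)} = - \frac{92}{-40 + \left(c^{2} + c\right)} = - \frac{92}{-40 + \left(c + c^{2}\right)} = - \frac{92}{-40 + c + c^{2}}$)
$\left(v{\left(-54 \right)} - 8776\right) - -9652 = \left(- \frac{92}{-40 - 54 + \left(-54\right)^{2}} - 8776\right) - -9652 = \left(- \frac{92}{-40 - 54 + 2916} - 8776\right) + 9652 = \left(- \frac{92}{2822} - 8776\right) + 9652 = \left(\left(-92\right) \frac{1}{2822} - 8776\right) + 9652 = \left(- \frac{46}{1411} - 8776\right) + 9652 = - \frac{12382982}{1411} + 9652 = \frac{1235990}{1411}$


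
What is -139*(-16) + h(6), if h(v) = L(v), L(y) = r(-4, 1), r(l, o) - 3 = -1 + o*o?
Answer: 2227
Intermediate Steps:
r(l, o) = 2 + o² (r(l, o) = 3 + (-1 + o*o) = 3 + (-1 + o²) = 2 + o²)
L(y) = 3 (L(y) = 2 + 1² = 2 + 1 = 3)
h(v) = 3
-139*(-16) + h(6) = -139*(-16) + 3 = 2224 + 3 = 2227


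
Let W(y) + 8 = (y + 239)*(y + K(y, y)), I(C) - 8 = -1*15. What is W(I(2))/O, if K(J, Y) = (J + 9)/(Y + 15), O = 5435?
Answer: -1574/5435 ≈ -0.28960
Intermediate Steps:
I(C) = -7 (I(C) = 8 - 1*15 = 8 - 15 = -7)
K(J, Y) = (9 + J)/(15 + Y)
W(y) = -8 + (239 + y)*(y + (9 + y)/(15 + y)) (W(y) = -8 + (y + 239)*(y + (9 + y)/(15 + y)) = -8 + (239 + y)*(y + (9 + y)/(15 + y)))
W(I(2))/O = ((2031 + (-7)³ + 255*(-7)² + 3825*(-7))/(15 - 7))/5435 = ((2031 - 343 + 255*49 - 26775)/8)*(1/5435) = ((2031 - 343 + 12495 - 26775)/8)*(1/5435) = ((⅛)*(-12592))*(1/5435) = -1574*1/5435 = -1574/5435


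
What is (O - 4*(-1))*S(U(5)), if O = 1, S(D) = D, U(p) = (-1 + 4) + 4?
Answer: 35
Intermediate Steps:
U(p) = 7 (U(p) = 3 + 4 = 7)
(O - 4*(-1))*S(U(5)) = (1 - 4*(-1))*7 = (1 + 4)*7 = 5*7 = 35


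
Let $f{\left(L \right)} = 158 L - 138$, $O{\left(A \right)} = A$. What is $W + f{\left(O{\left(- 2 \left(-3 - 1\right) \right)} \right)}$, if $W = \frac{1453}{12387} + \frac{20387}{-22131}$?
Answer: $\frac{102819181132}{91378899} \approx 1125.2$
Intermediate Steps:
$W = - \frac{73459142}{91378899}$ ($W = 1453 \cdot \frac{1}{12387} + 20387 \left(- \frac{1}{22131}\right) = \frac{1453}{12387} - \frac{20387}{22131} = - \frac{73459142}{91378899} \approx -0.8039$)
$f{\left(L \right)} = -138 + 158 L$
$W + f{\left(O{\left(- 2 \left(-3 - 1\right) \right)} \right)} = - \frac{73459142}{91378899} - \left(138 - 158 \left(- 2 \left(-3 - 1\right)\right)\right) = - \frac{73459142}{91378899} - \left(138 - 158 \left(\left(-2\right) \left(-4\right)\right)\right) = - \frac{73459142}{91378899} + \left(-138 + 158 \cdot 8\right) = - \frac{73459142}{91378899} + \left(-138 + 1264\right) = - \frac{73459142}{91378899} + 1126 = \frac{102819181132}{91378899}$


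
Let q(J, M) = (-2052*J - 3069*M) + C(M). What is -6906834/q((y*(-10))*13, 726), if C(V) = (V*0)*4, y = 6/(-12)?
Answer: 383713/131193 ≈ 2.9248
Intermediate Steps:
y = -½ (y = 6*(-1/12) = -½ ≈ -0.50000)
C(V) = 0 (C(V) = 0*4 = 0)
q(J, M) = -3069*M - 2052*J (q(J, M) = (-2052*J - 3069*M) + 0 = (-3069*M - 2052*J) + 0 = -3069*M - 2052*J)
-6906834/q((y*(-10))*13, 726) = -6906834/(-3069*726 - 2052*(-½*(-10))*13) = -6906834/(-2228094 - 10260*13) = -6906834/(-2228094 - 2052*65) = -6906834/(-2228094 - 133380) = -6906834/(-2361474) = -6906834*(-1/2361474) = 383713/131193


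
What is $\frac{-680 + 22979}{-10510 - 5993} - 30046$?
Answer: $- \frac{165290479}{5501} \approx -30047.0$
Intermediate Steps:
$\frac{-680 + 22979}{-10510 - 5993} - 30046 = \frac{22299}{-16503} - 30046 = 22299 \left(- \frac{1}{16503}\right) - 30046 = - \frac{7433}{5501} - 30046 = - \frac{165290479}{5501}$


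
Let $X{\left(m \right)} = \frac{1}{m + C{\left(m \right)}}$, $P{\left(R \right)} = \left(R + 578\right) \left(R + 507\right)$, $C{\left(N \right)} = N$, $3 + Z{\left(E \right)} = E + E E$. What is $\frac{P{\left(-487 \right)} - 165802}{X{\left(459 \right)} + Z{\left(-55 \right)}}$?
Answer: $- \frac{21505068}{389101} \approx -55.269$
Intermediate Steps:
$Z{\left(E \right)} = -3 + E + E^{2}$ ($Z{\left(E \right)} = -3 + \left(E + E E\right) = -3 + \left(E + E^{2}\right) = -3 + E + E^{2}$)
$P{\left(R \right)} = \left(507 + R\right) \left(578 + R\right)$ ($P{\left(R \right)} = \left(578 + R\right) \left(507 + R\right) = \left(507 + R\right) \left(578 + R\right)$)
$X{\left(m \right)} = \frac{1}{2 m}$ ($X{\left(m \right)} = \frac{1}{m + m} = \frac{1}{2 m}$)
$\frac{P{\left(-487 \right)} - 165802}{X{\left(459 \right)} + Z{\left(-55 \right)}} = \frac{\left(293046 + \left(-487\right)^{2} + 1085 \left(-487\right)\right) - 165802}{\frac{1}{2 \cdot 459} - \left(58 - 3025\right)} = \frac{\left(293046 + 237169 - 528395\right) - 165802}{\frac{1}{2} \cdot \frac{1}{459} - -2967} = \frac{1820 - 165802}{\frac{1}{918} + 2967} = - \frac{163982}{\frac{2723707}{918}} = \left(-163982\right) \frac{918}{2723707} = - \frac{21505068}{389101}$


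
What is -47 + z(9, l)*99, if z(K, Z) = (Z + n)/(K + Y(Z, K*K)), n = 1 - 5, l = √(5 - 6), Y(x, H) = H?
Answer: -257/5 + 11*I/10 ≈ -51.4 + 1.1*I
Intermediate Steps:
l = I (l = √(-1) = I ≈ 1.0*I)
n = -4
z(K, Z) = (-4 + Z)/(K + K²) (z(K, Z) = (Z - 4)/(K + K*K) = (-4 + Z)/(K + K²))
-47 + z(9, l)*99 = -47 + ((-4 + I)/(9*(1 + 9)))*99 = -47 + ((⅑)*(-4 + I)/10)*99 = -47 + ((⅑)*(⅒)*(-4 + I))*99 = -47 + (-2/45 + I/90)*99 = -47 + (-22/5 + 11*I/10) = -257/5 + 11*I/10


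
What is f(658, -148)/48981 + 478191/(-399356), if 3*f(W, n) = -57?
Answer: -23429861135/19560856236 ≈ -1.1978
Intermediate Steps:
f(W, n) = -19 (f(W, n) = (⅓)*(-57) = -19)
f(658, -148)/48981 + 478191/(-399356) = -19/48981 + 478191/(-399356) = -19*1/48981 + 478191*(-1/399356) = -19/48981 - 478191/399356 = -23429861135/19560856236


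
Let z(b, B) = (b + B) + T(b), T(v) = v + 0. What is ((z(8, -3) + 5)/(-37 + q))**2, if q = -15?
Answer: 81/676 ≈ 0.11982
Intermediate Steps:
T(v) = v
z(b, B) = B + 2*b (z(b, B) = (b + B) + b = (B + b) + b = B + 2*b)
((z(8, -3) + 5)/(-37 + q))**2 = (((-3 + 2*8) + 5)/(-37 - 15))**2 = (((-3 + 16) + 5)/(-52))**2 = ((13 + 5)*(-1/52))**2 = (18*(-1/52))**2 = (-9/26)**2 = 81/676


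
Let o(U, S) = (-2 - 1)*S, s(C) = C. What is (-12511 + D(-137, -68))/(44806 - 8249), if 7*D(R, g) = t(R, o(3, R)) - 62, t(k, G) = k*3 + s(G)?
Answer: -87639/255899 ≈ -0.34247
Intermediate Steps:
o(U, S) = -3*S
t(k, G) = G + 3*k (t(k, G) = k*3 + G = 3*k + G = G + 3*k)
D(R, g) = -62/7 (D(R, g) = ((-3*R + 3*R) - 62)/7 = (0 - 62)/7 = (1/7)*(-62) = -62/7)
(-12511 + D(-137, -68))/(44806 - 8249) = (-12511 - 62/7)/(44806 - 8249) = -87639/7/36557 = -87639/7*1/36557 = -87639/255899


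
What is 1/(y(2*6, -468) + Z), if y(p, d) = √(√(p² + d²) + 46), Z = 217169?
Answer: 1/(217169 + √(46 + 12*√1522)) ≈ 4.6042e-6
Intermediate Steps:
y(p, d) = √(46 + √(d² + p²)) (y(p, d) = √(√(d² + p²) + 46) = √(46 + √(d² + p²)))
1/(y(2*6, -468) + Z) = 1/(√(46 + √((-468)² + (2*6)²)) + 217169) = 1/(√(46 + √(219024 + 12²)) + 217169) = 1/(√(46 + √(219024 + 144)) + 217169) = 1/(√(46 + √219168) + 217169) = 1/(√(46 + 12*√1522) + 217169) = 1/(217169 + √(46 + 12*√1522))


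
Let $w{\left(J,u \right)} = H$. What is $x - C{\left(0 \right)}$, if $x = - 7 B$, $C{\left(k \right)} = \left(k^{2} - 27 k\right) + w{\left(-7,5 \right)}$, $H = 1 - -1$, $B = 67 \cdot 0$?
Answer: $-2$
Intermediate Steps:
$B = 0$
$H = 2$ ($H = 1 + 1 = 2$)
$w{\left(J,u \right)} = 2$
$C{\left(k \right)} = 2 + k^{2} - 27 k$ ($C{\left(k \right)} = \left(k^{2} - 27 k\right) + 2 = 2 + k^{2} - 27 k$)
$x = 0$ ($x = \left(-7\right) 0 = 0$)
$x - C{\left(0 \right)} = 0 - \left(2 + 0^{2} - 0\right) = 0 - \left(2 + 0 + 0\right) = 0 - 2 = -2$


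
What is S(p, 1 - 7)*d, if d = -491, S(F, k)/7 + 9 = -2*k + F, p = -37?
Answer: 116858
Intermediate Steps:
S(F, k) = -63 - 14*k + 7*F (S(F, k) = -63 + 7*(-2*k + F) = -63 + 7*(F - 2*k) = -63 + (-14*k + 7*F) = -63 - 14*k + 7*F)
S(p, 1 - 7)*d = (-63 - 14*(1 - 7) + 7*(-37))*(-491) = (-63 - 14*(-6) - 259)*(-491) = (-63 + 84 - 259)*(-491) = -238*(-491) = 116858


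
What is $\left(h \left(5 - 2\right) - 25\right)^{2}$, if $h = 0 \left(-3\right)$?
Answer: $625$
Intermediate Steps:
$h = 0$
$\left(h \left(5 - 2\right) - 25\right)^{2} = \left(0 \left(5 - 2\right) - 25\right)^{2} = \left(0 \cdot 3 - 25\right)^{2} = \left(0 - 25\right)^{2} = \left(-25\right)^{2} = 625$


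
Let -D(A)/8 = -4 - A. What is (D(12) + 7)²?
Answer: 18225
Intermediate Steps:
D(A) = 32 + 8*A (D(A) = -8*(-4 - A) = 32 + 8*A)
(D(12) + 7)² = ((32 + 8*12) + 7)² = ((32 + 96) + 7)² = (128 + 7)² = 135² = 18225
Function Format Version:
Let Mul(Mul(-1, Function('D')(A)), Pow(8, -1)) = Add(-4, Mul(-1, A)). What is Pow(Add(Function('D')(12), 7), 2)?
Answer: 18225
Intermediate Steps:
Function('D')(A) = Add(32, Mul(8, A)) (Function('D')(A) = Mul(-8, Add(-4, Mul(-1, A))) = Add(32, Mul(8, A)))
Pow(Add(Function('D')(12), 7), 2) = Pow(Add(Add(32, Mul(8, 12)), 7), 2) = Pow(Add(Add(32, 96), 7), 2) = Pow(Add(128, 7), 2) = Pow(135, 2) = 18225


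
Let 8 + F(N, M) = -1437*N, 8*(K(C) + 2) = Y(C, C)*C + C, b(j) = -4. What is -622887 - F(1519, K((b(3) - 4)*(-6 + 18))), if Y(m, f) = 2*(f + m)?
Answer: 1559924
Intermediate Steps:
Y(m, f) = 2*f + 2*m
K(C) = -2 + C²/2 + C/8 (K(C) = -2 + ((2*C + 2*C)*C + C)/8 = -2 + ((4*C)*C + C)/8 = -2 + (4*C² + C)/8 = -2 + (C + 4*C²)/8 = -2 + (C²/2 + C/8) = -2 + C²/2 + C/8)
F(N, M) = -8 - 1437*N
-622887 - F(1519, K((b(3) - 4)*(-6 + 18))) = -622887 - (-8 - 1437*1519) = -622887 - (-8 - 2182803) = -622887 - 1*(-2182811) = -622887 + 2182811 = 1559924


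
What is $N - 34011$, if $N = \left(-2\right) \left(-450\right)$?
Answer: $-33111$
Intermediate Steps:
$N = 900$
$N - 34011 = 900 - 34011 = -33111$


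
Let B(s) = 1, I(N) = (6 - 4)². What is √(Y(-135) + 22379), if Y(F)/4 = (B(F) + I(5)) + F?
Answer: √21859 ≈ 147.85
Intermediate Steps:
I(N) = 4 (I(N) = 2² = 4)
Y(F) = 20 + 4*F (Y(F) = 4*((1 + 4) + F) = 4*(5 + F) = 20 + 4*F)
√(Y(-135) + 22379) = √((20 + 4*(-135)) + 22379) = √((20 - 540) + 22379) = √(-520 + 22379) = √21859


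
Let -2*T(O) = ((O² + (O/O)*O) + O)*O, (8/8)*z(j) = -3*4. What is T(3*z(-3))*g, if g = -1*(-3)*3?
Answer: 198288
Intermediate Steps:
z(j) = -12 (z(j) = -3*4 = -12)
g = 9 (g = 3*3 = 9)
T(O) = -O*(O² + 2*O)/2 (T(O) = -((O² + (O/O)*O) + O)*O/2 = -((O² + 1*O) + O)*O/2 = -((O² + O) + O)*O/2 = -((O + O²) + O)*O/2 = -(O² + 2*O)*O/2 = -O*(O² + 2*O)/2)
T(3*z(-3))*g = ((3*(-12))²*(-2 - 3*(-12))/2)*9 = ((½)*(-36)²*(-2 - 1*(-36)))*9 = ((½)*1296*(-2 + 36))*9 = ((½)*1296*34)*9 = 22032*9 = 198288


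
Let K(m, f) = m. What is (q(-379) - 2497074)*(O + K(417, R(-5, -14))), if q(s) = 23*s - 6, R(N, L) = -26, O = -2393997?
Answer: 5997825583260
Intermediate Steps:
q(s) = -6 + 23*s
(q(-379) - 2497074)*(O + K(417, R(-5, -14))) = ((-6 + 23*(-379)) - 2497074)*(-2393997 + 417) = ((-6 - 8717) - 2497074)*(-2393580) = (-8723 - 2497074)*(-2393580) = -2505797*(-2393580) = 5997825583260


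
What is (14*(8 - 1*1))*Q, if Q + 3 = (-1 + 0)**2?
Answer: -196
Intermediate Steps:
Q = -2 (Q = -3 + (-1 + 0)**2 = -3 + (-1)**2 = -3 + 1 = -2)
(14*(8 - 1*1))*Q = (14*(8 - 1*1))*(-2) = (14*(8 - 1))*(-2) = (14*7)*(-2) = 98*(-2) = -196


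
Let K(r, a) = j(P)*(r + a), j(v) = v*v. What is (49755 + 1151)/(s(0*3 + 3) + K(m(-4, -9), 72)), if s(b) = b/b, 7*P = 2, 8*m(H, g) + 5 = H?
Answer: 712684/95 ≈ 7501.9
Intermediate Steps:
m(H, g) = -5/8 + H/8
P = 2/7 (P = (1/7)*2 = 2/7 ≈ 0.28571)
j(v) = v**2
K(r, a) = 4*a/49 + 4*r/49 (K(r, a) = (2/7)**2*(r + a) = 4*(a + r)/49 = 4*a/49 + 4*r/49)
s(b) = 1
(49755 + 1151)/(s(0*3 + 3) + K(m(-4, -9), 72)) = (49755 + 1151)/(1 + ((4/49)*72 + 4*(-5/8 + (1/8)*(-4))/49)) = 50906/(1 + (288/49 + 4*(-5/8 - 1/2)/49)) = 50906/(1 + (288/49 + (4/49)*(-9/8))) = 50906/(1 + (288/49 - 9/98)) = 50906/(1 + 81/14) = 50906/(95/14) = 50906*(14/95) = 712684/95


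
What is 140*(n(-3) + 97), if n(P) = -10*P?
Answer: 17780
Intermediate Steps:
140*(n(-3) + 97) = 140*(-10*(-3) + 97) = 140*(30 + 97) = 140*127 = 17780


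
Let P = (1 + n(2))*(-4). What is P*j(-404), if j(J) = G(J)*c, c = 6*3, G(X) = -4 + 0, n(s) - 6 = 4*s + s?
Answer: 4896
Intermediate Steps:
n(s) = 6 + 5*s (n(s) = 6 + (4*s + s) = 6 + 5*s)
G(X) = -4
c = 18
j(J) = -72 (j(J) = -4*18 = -72)
P = -68 (P = (1 + (6 + 5*2))*(-4) = (1 + (6 + 10))*(-4) = (1 + 16)*(-4) = 17*(-4) = -68)
P*j(-404) = -68*(-72) = 4896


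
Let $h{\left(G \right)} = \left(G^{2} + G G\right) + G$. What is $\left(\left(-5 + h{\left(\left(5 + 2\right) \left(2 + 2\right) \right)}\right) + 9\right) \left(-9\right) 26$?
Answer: $-374400$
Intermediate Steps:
$h{\left(G \right)} = G + 2 G^{2}$ ($h{\left(G \right)} = \left(G^{2} + G^{2}\right) + G = 2 G^{2} + G = G + 2 G^{2}$)
$\left(\left(-5 + h{\left(\left(5 + 2\right) \left(2 + 2\right) \right)}\right) + 9\right) \left(-9\right) 26 = \left(\left(-5 + \left(5 + 2\right) \left(2 + 2\right) \left(1 + 2 \left(5 + 2\right) \left(2 + 2\right)\right)\right) + 9\right) \left(-9\right) 26 = \left(\left(-5 + 7 \cdot 4 \left(1 + 2 \cdot 7 \cdot 4\right)\right) + 9\right) \left(-9\right) 26 = \left(\left(-5 + 28 \left(1 + 2 \cdot 28\right)\right) + 9\right) \left(-9\right) 26 = \left(\left(-5 + 28 \left(1 + 56\right)\right) + 9\right) \left(-9\right) 26 = \left(\left(-5 + 28 \cdot 57\right) + 9\right) \left(-9\right) 26 = \left(\left(-5 + 1596\right) + 9\right) \left(-9\right) 26 = \left(1591 + 9\right) \left(-9\right) 26 = 1600 \left(-9\right) 26 = \left(-14400\right) 26 = -374400$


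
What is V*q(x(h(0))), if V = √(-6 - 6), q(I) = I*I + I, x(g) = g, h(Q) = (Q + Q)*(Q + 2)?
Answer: 0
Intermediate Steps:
h(Q) = 2*Q*(2 + Q) (h(Q) = (2*Q)*(2 + Q) = 2*Q*(2 + Q))
q(I) = I + I² (q(I) = I² + I = I + I²)
V = 2*I*√3 (V = √(-12) = 2*I*√3 ≈ 3.4641*I)
V*q(x(h(0))) = (2*I*√3)*((2*0*(2 + 0))*(1 + 2*0*(2 + 0))) = (2*I*√3)*((2*0*2)*(1 + 2*0*2)) = (2*I*√3)*(0*(1 + 0)) = (2*I*√3)*(0*1) = (2*I*√3)*0 = 0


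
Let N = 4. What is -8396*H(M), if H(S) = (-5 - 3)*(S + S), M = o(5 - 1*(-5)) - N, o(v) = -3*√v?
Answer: -537344 - 403008*√10 ≈ -1.8118e+6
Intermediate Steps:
M = -4 - 3*√10 (M = -3*√(5 - 1*(-5)) - 1*4 = -3*√(5 + 5) - 4 = -3*√10 - 4 = -4 - 3*√10 ≈ -13.487)
H(S) = -16*S
-8396*H(M) = -(-134336)*(-4 - 3*√10) = -8396*(64 + 48*√10) = -537344 - 403008*√10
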